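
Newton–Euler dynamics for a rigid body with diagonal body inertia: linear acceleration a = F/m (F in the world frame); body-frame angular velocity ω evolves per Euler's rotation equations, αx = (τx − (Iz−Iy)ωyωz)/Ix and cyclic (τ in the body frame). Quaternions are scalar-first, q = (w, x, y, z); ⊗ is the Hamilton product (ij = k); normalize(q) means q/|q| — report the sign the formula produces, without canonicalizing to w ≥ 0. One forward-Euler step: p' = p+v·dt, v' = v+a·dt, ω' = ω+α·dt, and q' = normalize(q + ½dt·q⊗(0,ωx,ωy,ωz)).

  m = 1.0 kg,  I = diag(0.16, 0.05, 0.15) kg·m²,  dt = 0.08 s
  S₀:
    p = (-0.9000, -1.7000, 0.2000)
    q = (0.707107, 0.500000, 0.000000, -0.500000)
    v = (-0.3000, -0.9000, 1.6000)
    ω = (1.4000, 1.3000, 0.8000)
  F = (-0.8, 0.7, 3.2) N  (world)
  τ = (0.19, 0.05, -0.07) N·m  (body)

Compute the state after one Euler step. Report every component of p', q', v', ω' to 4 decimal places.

p' = (-0.9240, -1.7720, 0.3280)
q' = (0.6927, 0.5637, -0.0072, -0.4498)
v' = (-0.3640, -0.8440, 1.8560)
ω' = (1.4430, 1.3621, 0.8694)

a = (-0.8000, 0.7000, 3.2000)
new position p' = (-0.9240, -1.7720, 0.3280)
v' = v + a·dt = (-0.3640, -0.8440, 1.8560)
precession coupling ω×(Iω) = (0.1040, 0.0112, -0.2002)
(τ − ω×Iω)/I = (0.5375, 0.7760, 0.8680)
new body rate ω' = (1.4430, 1.3621, 0.8694)
q⊗(0,ω) = (-0.3000000, 1.6399498, -0.1807609, 1.2156856)
q' = normalize(q + ½dt·q⊗(0,ω)) = (0.6927, 0.5637, -0.0072, -0.4498)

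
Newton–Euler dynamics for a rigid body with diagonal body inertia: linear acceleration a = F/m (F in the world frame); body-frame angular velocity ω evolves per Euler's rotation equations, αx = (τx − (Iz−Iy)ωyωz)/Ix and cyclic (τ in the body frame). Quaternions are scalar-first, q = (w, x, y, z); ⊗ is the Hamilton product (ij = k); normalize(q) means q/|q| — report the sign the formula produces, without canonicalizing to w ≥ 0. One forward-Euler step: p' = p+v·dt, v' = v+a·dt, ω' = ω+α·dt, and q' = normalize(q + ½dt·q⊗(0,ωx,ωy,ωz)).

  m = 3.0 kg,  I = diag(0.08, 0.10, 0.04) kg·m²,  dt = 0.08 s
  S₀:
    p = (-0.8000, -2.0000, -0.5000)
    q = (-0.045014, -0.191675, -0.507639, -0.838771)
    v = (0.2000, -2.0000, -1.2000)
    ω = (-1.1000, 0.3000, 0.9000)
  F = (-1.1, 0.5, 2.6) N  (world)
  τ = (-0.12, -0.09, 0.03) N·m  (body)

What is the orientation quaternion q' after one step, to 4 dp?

q' = (-0.0171, -0.1976, -0.4636, -0.8636)

2q̇ = q⊗(0,ω) = (0.6963431, -0.1557284, 1.0816514, -0.6564180)
q + ½dt·q⊗(0,ω), renormalized = (-0.0171, -0.1976, -0.4636, -0.8636)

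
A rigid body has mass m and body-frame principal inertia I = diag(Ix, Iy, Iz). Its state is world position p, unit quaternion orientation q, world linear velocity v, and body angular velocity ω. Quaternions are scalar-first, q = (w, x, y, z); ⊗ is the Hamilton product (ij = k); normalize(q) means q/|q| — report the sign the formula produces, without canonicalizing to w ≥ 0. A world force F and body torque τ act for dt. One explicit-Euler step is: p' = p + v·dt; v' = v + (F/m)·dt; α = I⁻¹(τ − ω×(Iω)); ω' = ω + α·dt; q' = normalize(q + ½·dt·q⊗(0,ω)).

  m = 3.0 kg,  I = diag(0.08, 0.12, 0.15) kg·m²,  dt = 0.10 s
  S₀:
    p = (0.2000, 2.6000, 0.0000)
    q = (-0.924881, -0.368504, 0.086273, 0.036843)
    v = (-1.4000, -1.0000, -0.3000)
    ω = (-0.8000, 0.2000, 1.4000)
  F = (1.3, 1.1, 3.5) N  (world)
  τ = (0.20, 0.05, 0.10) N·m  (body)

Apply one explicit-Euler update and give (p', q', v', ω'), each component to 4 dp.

p' = (0.0600, 2.5000, -0.0300)
q' = (-0.9400, -0.3248, 0.1010, -0.0280)
v' = (-1.3567, -0.9633, -0.1833)
ω' = (-0.5605, 0.1763, 1.4709)

a = (0.4333, 0.3667, 1.1667)
new position p' = (0.0600, 2.5000, -0.0300)
new velocity v' = (-1.3567, -0.9633, -0.1833)
(τ − ω×Iω)/I = (2.3950, -0.2367, 0.7093)
ω + α·dt = (-0.5605, 0.1763, 1.4709)
Hamilton product q⊗(0,ω) = (-0.3636380, 0.8533184, 0.3014550, -1.2995158)
q + ½dt·q⊗(0,ω), renormalized = (-0.9400, -0.3248, 0.1010, -0.0280)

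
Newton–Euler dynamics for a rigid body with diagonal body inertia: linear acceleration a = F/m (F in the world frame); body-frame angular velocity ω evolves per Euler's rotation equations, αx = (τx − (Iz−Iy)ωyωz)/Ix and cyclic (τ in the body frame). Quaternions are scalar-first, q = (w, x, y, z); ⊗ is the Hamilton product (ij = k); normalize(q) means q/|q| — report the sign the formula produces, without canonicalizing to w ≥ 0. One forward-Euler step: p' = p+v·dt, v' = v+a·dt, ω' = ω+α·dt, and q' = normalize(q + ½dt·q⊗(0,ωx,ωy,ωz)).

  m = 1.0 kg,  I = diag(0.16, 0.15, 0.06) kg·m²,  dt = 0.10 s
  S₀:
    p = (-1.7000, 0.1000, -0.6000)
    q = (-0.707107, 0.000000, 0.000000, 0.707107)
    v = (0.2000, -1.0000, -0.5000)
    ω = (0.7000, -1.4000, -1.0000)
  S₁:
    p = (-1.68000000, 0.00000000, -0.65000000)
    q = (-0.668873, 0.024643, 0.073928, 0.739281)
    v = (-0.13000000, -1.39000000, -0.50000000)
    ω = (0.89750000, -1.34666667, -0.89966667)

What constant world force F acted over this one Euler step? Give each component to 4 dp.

v₁ − v₀ = (-0.33000000, -0.39000000, 0.00000000)
F = m·Δv/dt = (-3.3000, -3.9000, 0.0000)

F = (-3.3000, -3.9000, 0.0000)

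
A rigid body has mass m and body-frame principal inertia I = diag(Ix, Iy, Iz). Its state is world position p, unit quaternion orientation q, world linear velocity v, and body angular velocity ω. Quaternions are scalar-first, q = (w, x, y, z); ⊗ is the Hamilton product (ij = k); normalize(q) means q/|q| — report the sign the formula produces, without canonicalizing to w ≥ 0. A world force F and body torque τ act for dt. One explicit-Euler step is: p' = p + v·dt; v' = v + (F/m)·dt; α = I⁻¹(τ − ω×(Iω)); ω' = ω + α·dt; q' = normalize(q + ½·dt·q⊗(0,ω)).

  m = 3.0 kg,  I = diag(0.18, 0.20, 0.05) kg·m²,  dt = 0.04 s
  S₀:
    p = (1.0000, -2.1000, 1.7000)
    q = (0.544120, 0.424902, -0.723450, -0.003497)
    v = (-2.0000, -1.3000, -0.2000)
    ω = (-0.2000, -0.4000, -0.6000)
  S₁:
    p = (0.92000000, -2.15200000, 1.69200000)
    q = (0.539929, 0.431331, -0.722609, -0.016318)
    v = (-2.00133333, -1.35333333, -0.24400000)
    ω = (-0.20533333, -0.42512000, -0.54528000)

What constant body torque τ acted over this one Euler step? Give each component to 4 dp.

τ = (-0.0600, -0.1100, 0.0700)

Δω = ω₁−ω₀ = (-0.00533333, -0.02512000, 0.05472000)
applied torque τ = (-0.0600, -0.1100, 0.0700)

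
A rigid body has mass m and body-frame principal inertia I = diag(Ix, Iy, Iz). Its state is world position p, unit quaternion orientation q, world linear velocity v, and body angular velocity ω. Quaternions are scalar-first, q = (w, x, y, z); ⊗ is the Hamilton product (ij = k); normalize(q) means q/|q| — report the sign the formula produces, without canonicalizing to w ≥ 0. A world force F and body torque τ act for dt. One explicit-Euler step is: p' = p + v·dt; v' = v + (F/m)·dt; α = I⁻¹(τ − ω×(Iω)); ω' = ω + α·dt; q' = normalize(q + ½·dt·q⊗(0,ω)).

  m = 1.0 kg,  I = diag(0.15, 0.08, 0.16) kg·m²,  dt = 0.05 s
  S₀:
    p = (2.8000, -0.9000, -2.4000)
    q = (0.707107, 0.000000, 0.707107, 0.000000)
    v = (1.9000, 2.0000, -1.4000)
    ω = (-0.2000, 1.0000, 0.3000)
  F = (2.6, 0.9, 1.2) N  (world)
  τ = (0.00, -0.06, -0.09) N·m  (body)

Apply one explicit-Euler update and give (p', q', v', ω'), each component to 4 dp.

a = (2.6000, 0.9000, 1.2000)
p' = p + v·dt = (2.8950, -0.8000, -2.4700)
v' = v + a·dt = (2.0300, 2.0450, -1.3400)
precession coupling ω×(Iω) = (0.0240, 0.0006, 0.0140)
(τ − ω×Iω)/I = (-0.1600, -0.7575, -0.6500)
ω + α·dt = (-0.2080, 0.9621, 0.2675)
2q̇ = q⊗(0,ω) = (-0.7071070, 0.0707107, 0.7071070, 0.3535535)
q' = normalize(q + ½dt·q⊗(0,ω)) = (0.6892, 0.0018, 0.7245, 0.0088)

p' = (2.8950, -0.8000, -2.4700)
q' = (0.6892, 0.0018, 0.7245, 0.0088)
v' = (2.0300, 2.0450, -1.3400)
ω' = (-0.2080, 0.9621, 0.2675)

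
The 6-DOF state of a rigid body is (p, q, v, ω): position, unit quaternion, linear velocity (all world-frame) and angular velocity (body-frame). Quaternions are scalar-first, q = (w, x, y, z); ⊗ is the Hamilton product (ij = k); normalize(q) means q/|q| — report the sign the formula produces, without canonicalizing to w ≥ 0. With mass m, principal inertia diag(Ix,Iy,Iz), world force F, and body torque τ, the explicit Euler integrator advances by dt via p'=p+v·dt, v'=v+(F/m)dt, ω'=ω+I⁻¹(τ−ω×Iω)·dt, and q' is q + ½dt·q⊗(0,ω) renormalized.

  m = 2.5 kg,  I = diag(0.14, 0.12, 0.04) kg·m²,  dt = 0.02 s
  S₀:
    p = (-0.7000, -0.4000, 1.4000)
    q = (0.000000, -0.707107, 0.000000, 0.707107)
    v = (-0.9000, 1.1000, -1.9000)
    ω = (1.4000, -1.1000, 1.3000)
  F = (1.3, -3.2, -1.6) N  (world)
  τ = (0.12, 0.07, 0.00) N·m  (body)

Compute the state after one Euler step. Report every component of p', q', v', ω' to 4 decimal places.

p' = (-0.7180, -0.3780, 1.3620)
q' = (0.0007, -0.6992, 0.0191, 0.7147)
v' = (-0.8896, 1.0744, -1.9128)
ω' = (1.4008, -1.1187, 1.2846)

linear accel F/m = (0.5200, -1.2800, -0.6400)
p' = p + v·dt = (-0.7180, -0.3780, 1.3620)
v + (F/m)dt = (-0.8896, 1.0744, -1.9128)
(τ − ω×Iω)/I = (0.0400, -0.9333, -0.7700)
new body rate ω' = (1.4008, -1.1187, 1.2846)
2q̇ = q⊗(0,ω) = (0.0707107, 0.7778177, 1.9091889, 0.7778177)
updated quaternion q' = (0.0007, -0.6992, 0.0191, 0.7147)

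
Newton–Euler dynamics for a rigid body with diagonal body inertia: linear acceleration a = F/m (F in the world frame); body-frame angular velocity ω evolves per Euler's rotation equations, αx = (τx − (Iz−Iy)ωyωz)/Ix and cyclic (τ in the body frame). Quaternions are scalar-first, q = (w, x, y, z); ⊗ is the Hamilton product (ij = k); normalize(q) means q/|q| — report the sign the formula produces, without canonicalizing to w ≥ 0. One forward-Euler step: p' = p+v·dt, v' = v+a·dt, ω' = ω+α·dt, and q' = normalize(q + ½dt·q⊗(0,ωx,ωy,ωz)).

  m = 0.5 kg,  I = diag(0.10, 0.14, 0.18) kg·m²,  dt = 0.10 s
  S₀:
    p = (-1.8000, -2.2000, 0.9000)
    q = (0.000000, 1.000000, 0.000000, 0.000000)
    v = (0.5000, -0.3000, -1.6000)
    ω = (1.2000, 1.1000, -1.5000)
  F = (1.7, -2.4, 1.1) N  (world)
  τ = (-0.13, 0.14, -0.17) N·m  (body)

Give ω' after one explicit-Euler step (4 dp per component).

ω' = (1.1360, 1.0971, -1.6238)

gyro term ω×Iω = (-0.0660, 0.1440, 0.0528)
(τ − ω×Iω)/I = (-0.6400, -0.0286, -1.2378)
ω + α·dt = (1.1360, 1.0971, -1.6238)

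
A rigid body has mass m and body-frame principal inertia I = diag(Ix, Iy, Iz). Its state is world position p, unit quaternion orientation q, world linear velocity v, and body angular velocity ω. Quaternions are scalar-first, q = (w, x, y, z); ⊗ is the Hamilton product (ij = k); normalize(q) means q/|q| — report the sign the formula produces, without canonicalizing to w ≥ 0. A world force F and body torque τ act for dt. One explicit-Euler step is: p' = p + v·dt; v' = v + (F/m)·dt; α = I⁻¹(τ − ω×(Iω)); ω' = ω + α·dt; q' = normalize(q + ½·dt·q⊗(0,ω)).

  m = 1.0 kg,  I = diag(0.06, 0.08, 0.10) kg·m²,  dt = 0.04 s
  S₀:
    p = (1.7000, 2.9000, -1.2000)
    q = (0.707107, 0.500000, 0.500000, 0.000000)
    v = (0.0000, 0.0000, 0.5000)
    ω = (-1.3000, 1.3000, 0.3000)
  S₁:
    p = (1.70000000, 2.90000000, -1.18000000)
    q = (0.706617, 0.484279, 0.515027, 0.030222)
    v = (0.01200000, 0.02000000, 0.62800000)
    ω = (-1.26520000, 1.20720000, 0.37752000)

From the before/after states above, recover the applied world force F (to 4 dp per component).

F = (0.3000, 0.5000, 3.2000)

v₁ − v₀ = (0.01200000, 0.02000000, 0.12800000)
applied force F = (0.3000, 0.5000, 3.2000)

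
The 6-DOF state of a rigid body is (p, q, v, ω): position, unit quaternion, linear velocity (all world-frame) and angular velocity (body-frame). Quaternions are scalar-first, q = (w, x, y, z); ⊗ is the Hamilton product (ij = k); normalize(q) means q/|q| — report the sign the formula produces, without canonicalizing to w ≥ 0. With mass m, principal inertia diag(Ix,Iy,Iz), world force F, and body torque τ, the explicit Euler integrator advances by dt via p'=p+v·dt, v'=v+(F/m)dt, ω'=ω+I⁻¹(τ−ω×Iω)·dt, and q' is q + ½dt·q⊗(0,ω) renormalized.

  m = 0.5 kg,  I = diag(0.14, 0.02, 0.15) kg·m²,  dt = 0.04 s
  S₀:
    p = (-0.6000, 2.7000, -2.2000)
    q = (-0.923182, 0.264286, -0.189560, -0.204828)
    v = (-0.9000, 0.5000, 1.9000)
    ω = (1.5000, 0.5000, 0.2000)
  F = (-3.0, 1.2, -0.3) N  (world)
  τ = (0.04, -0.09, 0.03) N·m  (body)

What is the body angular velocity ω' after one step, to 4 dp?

ω' = (1.5077, 0.3260, 0.2320)

(τ − ω×Iω)/I = (0.1929, -4.3500, 0.8000)
ω + α·dt = (1.5077, 0.3260, 0.2320)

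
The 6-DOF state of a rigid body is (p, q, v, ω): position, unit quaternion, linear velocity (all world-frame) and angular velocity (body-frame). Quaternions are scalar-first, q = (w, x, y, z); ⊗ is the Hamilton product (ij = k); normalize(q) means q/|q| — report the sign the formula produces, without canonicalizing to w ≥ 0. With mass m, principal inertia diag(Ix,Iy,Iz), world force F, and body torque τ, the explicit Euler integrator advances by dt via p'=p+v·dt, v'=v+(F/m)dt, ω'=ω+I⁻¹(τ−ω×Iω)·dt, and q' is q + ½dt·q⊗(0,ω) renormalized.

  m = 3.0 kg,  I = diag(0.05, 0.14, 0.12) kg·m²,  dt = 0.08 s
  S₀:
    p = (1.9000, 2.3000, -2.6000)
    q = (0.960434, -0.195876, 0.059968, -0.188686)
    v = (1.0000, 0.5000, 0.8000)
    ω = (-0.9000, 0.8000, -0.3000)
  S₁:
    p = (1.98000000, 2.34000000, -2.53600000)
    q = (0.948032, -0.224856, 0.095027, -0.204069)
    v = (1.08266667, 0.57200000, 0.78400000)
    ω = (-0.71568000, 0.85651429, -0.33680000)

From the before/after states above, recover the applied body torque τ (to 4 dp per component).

rate change Δω = (0.18432000, 0.05651429, -0.03680000)
τ = I·(Δω/dt) + ω₀×(Iω₀) = (0.1200, 0.0800, -0.1200)

τ = (0.1200, 0.0800, -0.1200)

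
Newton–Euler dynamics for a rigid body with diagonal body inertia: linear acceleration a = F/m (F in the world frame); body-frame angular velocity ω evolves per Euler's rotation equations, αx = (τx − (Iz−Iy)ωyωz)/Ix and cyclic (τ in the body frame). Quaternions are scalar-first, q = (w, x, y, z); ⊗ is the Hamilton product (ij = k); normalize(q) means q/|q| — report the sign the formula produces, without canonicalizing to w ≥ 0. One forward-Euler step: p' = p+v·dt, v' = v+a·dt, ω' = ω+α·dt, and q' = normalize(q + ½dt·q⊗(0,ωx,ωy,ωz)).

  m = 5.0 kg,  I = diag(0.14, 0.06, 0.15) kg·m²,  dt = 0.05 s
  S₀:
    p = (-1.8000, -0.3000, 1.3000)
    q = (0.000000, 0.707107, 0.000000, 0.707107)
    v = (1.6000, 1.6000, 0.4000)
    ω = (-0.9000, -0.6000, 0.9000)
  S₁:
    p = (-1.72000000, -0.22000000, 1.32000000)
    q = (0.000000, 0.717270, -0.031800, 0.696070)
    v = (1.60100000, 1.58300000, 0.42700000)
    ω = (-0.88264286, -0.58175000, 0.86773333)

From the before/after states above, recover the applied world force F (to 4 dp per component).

F = (0.1000, -1.7000, 2.7000)

Δv = v₁−v₀ = (0.00100000, -0.01700000, 0.02700000)
applied force F = (0.1000, -1.7000, 2.7000)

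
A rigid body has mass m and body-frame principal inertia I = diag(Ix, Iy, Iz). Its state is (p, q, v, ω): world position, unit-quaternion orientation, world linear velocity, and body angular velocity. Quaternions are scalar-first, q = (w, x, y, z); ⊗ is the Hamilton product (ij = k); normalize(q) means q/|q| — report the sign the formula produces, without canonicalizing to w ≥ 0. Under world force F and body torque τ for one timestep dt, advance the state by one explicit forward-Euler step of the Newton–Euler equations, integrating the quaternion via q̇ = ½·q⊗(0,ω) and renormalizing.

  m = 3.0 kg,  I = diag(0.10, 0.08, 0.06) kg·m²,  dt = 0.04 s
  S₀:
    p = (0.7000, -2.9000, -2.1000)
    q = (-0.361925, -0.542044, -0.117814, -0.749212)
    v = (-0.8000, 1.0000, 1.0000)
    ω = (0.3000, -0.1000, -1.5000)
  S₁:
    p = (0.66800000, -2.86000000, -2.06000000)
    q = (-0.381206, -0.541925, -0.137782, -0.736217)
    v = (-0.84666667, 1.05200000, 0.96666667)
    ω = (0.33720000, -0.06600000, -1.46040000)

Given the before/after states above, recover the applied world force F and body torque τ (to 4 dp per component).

rate change Δω = (0.03720000, 0.03400000, 0.03960000)
ω₀×(Iω₀) = (-0.0030, -0.0180, 0.0006)
τ = I·(Δω/dt) + ω₀×(Iω₀) = (0.0900, 0.0500, 0.0600)
Δv = v₁−v₀ = (-0.04666667, 0.05200000, -0.03333333)
m·(v₁−v₀)/dt = (-3.5000, 3.9000, -2.5000)

F = (-3.5000, 3.9000, -2.5000)
τ = (0.0900, 0.0500, 0.0600)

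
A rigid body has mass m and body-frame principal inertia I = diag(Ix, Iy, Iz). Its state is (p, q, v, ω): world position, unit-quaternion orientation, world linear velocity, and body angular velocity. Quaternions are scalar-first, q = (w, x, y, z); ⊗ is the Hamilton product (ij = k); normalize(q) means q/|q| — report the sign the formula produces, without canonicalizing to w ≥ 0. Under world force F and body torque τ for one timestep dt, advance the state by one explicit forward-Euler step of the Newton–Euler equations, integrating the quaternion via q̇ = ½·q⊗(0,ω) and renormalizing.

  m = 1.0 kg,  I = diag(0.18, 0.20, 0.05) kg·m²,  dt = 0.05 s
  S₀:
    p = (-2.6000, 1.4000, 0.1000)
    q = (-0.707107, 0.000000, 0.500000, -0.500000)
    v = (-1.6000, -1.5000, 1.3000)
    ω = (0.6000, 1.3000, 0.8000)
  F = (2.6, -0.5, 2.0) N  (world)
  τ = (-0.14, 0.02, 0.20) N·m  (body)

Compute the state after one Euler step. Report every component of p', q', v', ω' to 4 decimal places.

p' = (-2.6800, 1.3250, 0.1650)
q' = (-0.7128, 0.0156, 0.4691, -0.5212)
v' = (-1.4700, -1.5250, 1.4000)
ω' = (0.6044, 1.2894, 0.9844)

precession coupling ω×(Iω) = (-0.1560, 0.0624, 0.0156)
angular accel α = (0.0889, -0.2120, 3.6880)
ω + α·dt = (0.6044, 1.2894, 0.9844)
2q̇ = q⊗(0,ω) = (-0.2500000, 0.6257358, -1.2192391, -0.8656856)
q + ½dt·q⊗(0,ω), renormalized = (-0.7128, 0.0156, 0.4691, -0.5212)
new position p' = (-2.6800, 1.3250, 0.1650)
v' = v + a·dt = (-1.4700, -1.5250, 1.4000)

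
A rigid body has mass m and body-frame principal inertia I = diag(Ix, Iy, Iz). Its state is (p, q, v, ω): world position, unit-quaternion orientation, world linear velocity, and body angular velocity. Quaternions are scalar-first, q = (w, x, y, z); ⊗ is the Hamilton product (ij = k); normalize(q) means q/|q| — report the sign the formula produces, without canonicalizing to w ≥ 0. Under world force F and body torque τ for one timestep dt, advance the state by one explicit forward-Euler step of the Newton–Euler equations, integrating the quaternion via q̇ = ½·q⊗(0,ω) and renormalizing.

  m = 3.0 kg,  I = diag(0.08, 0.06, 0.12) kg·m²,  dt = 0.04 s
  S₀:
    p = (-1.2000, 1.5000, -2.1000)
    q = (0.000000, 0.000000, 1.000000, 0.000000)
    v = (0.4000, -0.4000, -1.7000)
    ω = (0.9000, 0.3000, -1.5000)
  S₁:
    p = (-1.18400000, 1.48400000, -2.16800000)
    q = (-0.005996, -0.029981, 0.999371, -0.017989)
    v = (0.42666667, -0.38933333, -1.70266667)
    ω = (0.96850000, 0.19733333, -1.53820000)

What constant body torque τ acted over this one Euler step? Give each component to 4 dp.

ω₁ − ω₀ = (0.06850000, -0.10266667, -0.03820000)
I·α + gyro = (0.1100, -0.1000, -0.1200)

τ = (0.1100, -0.1000, -0.1200)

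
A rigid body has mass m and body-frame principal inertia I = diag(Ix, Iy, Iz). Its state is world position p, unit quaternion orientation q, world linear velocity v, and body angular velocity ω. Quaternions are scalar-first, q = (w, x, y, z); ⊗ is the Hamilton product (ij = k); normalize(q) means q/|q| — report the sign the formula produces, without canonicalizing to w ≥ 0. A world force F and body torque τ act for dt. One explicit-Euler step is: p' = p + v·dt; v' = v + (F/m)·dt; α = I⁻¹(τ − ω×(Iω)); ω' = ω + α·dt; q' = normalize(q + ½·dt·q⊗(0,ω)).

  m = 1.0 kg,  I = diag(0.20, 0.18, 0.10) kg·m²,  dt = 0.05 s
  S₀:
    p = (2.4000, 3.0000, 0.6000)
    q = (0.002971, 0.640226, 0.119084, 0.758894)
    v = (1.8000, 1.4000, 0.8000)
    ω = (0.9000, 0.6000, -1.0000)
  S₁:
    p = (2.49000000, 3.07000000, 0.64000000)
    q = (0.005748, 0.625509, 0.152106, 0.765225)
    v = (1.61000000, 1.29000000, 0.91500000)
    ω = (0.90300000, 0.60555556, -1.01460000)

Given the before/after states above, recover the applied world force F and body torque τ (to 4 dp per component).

F = (-3.8000, -2.2000, 2.3000)
τ = (0.0600, -0.0700, -0.0400)

velocity change Δv = (-0.19000000, -0.11000000, 0.11500000)
F = m·Δv/dt = (-3.8000, -2.2000, 2.3000)
Δω = ω₁−ω₀ = (0.00300000, 0.00555556, -0.01460000)
I·α + gyro = (0.0600, -0.0700, -0.0400)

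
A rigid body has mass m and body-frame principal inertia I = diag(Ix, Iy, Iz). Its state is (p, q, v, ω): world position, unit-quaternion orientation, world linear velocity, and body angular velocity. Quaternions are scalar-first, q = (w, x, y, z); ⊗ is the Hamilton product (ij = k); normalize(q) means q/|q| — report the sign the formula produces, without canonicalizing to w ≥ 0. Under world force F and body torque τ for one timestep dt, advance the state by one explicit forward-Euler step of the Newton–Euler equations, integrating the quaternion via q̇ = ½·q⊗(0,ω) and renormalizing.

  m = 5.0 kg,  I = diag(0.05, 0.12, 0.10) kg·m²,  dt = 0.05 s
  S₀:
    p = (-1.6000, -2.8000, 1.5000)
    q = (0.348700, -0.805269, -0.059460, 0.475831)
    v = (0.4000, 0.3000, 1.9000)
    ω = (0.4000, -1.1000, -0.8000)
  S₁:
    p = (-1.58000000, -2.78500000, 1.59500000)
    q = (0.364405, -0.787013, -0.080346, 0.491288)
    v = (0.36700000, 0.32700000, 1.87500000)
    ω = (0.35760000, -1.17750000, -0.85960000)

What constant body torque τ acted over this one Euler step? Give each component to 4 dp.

rate change Δω = (-0.04240000, -0.07750000, -0.05960000)
ω₀×(Iω₀) = (-0.0176, 0.0160, -0.0308)
I·α + gyro = (-0.0600, -0.1700, -0.1500)

τ = (-0.0600, -0.1700, -0.1500)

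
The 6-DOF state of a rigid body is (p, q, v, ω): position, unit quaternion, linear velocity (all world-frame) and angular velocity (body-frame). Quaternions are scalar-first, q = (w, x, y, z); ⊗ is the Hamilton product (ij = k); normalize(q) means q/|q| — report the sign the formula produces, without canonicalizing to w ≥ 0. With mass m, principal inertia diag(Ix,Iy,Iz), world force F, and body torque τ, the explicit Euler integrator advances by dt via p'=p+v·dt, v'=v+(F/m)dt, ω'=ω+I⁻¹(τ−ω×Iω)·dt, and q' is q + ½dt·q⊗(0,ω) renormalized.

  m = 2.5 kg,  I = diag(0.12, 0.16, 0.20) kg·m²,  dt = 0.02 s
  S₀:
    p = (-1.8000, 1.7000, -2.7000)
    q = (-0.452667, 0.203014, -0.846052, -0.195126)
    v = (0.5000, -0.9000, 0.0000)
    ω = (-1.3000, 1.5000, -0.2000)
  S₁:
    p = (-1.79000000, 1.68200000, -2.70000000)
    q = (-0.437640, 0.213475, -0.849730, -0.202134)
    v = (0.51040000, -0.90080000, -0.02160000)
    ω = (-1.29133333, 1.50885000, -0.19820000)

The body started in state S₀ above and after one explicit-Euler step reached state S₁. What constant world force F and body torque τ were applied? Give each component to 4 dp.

Δω = ω₁−ω₀ = (0.00866667, 0.00885000, 0.00180000)
I·α + gyro = (0.0400, 0.0500, -0.0600)
velocity change Δv = (0.01040000, -0.00080000, -0.02160000)
m·(v₁−v₀)/dt = (1.3000, -0.1000, -2.7000)

F = (1.3000, -0.1000, -2.7000)
τ = (0.0400, 0.0500, -0.0600)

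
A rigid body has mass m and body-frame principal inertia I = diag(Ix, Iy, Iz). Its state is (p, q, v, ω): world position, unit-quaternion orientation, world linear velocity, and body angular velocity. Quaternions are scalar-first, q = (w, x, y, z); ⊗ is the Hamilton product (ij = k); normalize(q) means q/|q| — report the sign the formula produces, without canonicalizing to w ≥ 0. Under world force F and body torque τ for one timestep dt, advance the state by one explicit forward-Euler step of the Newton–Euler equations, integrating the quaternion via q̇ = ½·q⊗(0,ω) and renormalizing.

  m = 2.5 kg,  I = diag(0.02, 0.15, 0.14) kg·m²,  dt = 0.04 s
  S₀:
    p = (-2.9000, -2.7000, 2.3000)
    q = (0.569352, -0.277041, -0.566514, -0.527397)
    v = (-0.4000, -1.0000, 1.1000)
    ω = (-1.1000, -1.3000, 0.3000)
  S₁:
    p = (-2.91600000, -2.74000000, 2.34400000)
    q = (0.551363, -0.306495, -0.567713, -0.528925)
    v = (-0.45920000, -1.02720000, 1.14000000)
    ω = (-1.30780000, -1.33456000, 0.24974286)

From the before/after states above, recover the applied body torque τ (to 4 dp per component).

ω₁ − ω₀ = (-0.20780000, -0.03456000, -0.05025714)
gyro term ω₀×Iω₀ = (0.0039, 0.0396, 0.1859)
τ = I·(Δω/dt) + ω₀×(Iω₀) = (-0.1000, -0.0900, 0.0100)

τ = (-0.1000, -0.0900, 0.0100)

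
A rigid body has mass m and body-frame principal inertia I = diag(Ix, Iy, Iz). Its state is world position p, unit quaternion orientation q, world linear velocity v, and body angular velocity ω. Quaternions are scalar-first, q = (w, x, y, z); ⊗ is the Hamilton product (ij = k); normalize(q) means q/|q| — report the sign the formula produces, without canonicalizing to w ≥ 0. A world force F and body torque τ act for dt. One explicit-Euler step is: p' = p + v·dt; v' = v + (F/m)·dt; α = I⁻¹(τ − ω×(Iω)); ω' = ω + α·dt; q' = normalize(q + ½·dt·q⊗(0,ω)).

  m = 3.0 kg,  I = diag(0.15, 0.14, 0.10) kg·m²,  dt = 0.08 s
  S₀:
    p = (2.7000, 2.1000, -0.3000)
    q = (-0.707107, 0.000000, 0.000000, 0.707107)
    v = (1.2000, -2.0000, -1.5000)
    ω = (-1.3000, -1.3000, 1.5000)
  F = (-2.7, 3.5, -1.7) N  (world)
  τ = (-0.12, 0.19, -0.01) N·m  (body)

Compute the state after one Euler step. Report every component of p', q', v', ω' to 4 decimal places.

a = (-0.9000, 1.1667, -0.5667)
p' = p + v·dt = (2.7960, 1.9400, -0.4200)
new velocity v' = (1.1280, -1.9067, -1.5453)
ω×(Iω) gyroscopic = (0.0780, -0.0975, -0.0169)
angular accel α = (-1.3200, 2.0536, 0.0690)
new body rate ω' = (-1.4056, -1.1357, 1.5055)
q⊗(0,ω) = (-1.0606605, 1.8384782, 0.0000000, -1.0606605)
updated quaternion q' = (-0.7462, 0.0732, 0.0000, 0.6617)

p' = (2.7960, 1.9400, -0.4200)
q' = (-0.7462, 0.0732, 0.0000, 0.6617)
v' = (1.1280, -1.9067, -1.5453)
ω' = (-1.4056, -1.1357, 1.5055)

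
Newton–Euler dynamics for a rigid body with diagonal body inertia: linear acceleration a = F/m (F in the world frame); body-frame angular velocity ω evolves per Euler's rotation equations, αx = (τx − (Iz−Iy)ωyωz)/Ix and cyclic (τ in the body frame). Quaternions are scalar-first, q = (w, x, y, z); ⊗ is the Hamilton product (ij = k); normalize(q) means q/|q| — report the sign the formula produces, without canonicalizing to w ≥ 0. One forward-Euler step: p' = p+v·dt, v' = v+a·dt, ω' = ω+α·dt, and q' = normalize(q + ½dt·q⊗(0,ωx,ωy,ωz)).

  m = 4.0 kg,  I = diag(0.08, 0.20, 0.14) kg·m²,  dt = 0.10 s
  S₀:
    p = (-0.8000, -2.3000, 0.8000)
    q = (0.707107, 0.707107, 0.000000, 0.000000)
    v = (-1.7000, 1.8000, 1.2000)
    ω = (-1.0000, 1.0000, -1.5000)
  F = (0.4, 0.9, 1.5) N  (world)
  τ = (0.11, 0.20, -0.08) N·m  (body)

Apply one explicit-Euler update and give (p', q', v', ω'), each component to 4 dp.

p' = (-0.9700, -2.1200, 0.9200)
q' = (0.7385, 0.6682, 0.0879, -0.0176)
v' = (-1.6900, 1.8225, 1.2375)
ω' = (-0.9750, 1.1450, -1.4714)

ω×(Iω) gyroscopic = (0.0900, -0.0900, -0.1200)
angular accel α = (0.2500, 1.4500, 0.2857)
ω' = ω + α·dt = (-0.9750, 1.1450, -1.4714)
2q̇ = q⊗(0,ω) = (0.7071070, -0.7071070, 1.7677675, -0.3535535)
updated quaternion q' = (0.7385, 0.6682, 0.0879, -0.0176)
new position p' = (-0.9700, -2.1200, 0.9200)
new velocity v' = (-1.6900, 1.8225, 1.2375)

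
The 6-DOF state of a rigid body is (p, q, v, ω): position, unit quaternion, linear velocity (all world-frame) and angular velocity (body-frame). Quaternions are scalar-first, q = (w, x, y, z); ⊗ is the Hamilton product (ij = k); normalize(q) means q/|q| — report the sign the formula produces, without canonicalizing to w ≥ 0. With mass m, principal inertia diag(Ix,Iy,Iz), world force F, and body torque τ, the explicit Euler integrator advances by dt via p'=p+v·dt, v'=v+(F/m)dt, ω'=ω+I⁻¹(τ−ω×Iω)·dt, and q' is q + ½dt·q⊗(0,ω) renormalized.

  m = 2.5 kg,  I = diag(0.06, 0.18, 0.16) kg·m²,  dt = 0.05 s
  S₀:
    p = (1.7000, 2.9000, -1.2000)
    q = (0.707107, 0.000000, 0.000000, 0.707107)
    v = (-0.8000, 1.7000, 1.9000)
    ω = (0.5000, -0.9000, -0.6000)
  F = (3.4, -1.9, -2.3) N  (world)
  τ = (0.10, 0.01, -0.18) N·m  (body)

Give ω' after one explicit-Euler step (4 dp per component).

gyro term ω×Iω = (-0.0108, 0.0300, -0.0540)
angular accel α = (1.8467, -0.1111, -0.7875)
new body rate ω' = (0.5923, -0.9056, -0.6394)

ω' = (0.5923, -0.9056, -0.6394)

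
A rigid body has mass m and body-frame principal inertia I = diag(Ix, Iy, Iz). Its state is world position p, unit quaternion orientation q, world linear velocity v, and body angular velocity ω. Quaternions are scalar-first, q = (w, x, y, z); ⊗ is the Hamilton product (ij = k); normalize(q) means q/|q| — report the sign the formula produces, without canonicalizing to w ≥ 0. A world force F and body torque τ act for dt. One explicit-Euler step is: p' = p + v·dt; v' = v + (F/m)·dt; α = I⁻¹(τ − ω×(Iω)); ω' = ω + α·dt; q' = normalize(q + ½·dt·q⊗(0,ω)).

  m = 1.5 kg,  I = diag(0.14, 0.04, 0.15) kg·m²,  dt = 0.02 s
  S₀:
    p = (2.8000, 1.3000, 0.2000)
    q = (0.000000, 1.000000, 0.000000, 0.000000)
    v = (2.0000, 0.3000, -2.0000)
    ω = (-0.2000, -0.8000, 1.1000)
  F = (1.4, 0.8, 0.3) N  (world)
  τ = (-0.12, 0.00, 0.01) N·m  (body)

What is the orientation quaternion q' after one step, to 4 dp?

2q̇ = q⊗(0,ω) = (0.2000000, 0.0000000, -1.1000000, -0.8000000)
q' = normalize(q + ½dt·q⊗(0,ω)) = (0.0020, 0.9999, -0.0110, -0.0080)

q' = (0.0020, 0.9999, -0.0110, -0.0080)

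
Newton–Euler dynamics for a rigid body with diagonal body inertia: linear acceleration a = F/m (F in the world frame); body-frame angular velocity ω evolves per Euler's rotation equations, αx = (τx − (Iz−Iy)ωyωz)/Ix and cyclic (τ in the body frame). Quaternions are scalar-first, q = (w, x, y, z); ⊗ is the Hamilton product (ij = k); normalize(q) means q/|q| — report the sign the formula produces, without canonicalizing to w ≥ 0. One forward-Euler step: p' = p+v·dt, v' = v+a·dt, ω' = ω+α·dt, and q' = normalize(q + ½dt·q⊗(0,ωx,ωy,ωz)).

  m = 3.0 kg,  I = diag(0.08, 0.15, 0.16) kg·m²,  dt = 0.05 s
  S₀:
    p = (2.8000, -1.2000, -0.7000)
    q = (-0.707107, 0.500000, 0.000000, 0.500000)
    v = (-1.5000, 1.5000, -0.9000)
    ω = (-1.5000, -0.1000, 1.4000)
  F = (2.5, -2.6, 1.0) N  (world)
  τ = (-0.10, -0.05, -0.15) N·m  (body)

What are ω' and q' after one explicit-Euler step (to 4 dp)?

ω' = (-1.5616, -0.1727, 1.3498)
q' = (-0.7049, 0.5271, -0.0344, 0.4734)

α = I⁻¹(τ − ω×Iω) = (-1.2325, -1.4533, -1.0031)
ω' = ω + α·dt = (-1.5616, -0.1727, 1.3498)
q⊗(0,ω) = (0.0500000, 1.1106605, -1.3792893, -1.0399498)
updated quaternion q' = (-0.7049, 0.5271, -0.0344, 0.4734)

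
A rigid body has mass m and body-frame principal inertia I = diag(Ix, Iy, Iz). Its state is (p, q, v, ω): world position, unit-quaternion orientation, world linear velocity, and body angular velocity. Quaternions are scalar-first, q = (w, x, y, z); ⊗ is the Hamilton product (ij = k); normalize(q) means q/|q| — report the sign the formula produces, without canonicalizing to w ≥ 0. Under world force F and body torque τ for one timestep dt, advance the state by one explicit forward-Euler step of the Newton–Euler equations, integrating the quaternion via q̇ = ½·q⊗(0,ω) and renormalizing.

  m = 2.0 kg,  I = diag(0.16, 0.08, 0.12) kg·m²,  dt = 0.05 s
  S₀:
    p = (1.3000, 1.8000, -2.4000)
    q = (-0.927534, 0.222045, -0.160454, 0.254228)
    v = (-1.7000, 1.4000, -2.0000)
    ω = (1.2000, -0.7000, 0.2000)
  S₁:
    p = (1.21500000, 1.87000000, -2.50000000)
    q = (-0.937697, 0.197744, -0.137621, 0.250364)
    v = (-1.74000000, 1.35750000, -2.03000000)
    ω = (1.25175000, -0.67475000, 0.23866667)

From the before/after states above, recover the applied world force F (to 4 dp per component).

F = (-1.6000, -1.7000, -1.2000)

Δv = v₁−v₀ = (-0.04000000, -0.04250000, -0.03000000)
F = m·Δv/dt = (-1.6000, -1.7000, -1.2000)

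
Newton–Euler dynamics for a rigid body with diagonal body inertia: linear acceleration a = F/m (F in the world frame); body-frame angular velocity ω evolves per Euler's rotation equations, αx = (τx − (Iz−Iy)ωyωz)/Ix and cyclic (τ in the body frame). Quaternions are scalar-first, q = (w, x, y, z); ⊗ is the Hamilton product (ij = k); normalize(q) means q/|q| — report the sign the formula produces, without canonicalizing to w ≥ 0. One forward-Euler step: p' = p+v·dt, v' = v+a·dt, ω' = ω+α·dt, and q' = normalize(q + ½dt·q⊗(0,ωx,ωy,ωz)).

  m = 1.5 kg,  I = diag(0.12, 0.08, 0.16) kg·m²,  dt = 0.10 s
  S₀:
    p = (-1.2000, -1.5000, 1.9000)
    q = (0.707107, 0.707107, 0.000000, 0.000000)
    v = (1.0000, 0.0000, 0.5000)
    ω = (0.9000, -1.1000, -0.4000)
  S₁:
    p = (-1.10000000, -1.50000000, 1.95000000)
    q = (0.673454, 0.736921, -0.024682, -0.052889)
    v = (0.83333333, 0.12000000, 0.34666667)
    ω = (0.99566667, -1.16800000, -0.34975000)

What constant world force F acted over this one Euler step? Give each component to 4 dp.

F = (-2.5000, 1.8000, -2.3000)

v₁ − v₀ = (-0.16666667, 0.12000000, -0.15333333)
F = m·Δv/dt = (-2.5000, 1.8000, -2.3000)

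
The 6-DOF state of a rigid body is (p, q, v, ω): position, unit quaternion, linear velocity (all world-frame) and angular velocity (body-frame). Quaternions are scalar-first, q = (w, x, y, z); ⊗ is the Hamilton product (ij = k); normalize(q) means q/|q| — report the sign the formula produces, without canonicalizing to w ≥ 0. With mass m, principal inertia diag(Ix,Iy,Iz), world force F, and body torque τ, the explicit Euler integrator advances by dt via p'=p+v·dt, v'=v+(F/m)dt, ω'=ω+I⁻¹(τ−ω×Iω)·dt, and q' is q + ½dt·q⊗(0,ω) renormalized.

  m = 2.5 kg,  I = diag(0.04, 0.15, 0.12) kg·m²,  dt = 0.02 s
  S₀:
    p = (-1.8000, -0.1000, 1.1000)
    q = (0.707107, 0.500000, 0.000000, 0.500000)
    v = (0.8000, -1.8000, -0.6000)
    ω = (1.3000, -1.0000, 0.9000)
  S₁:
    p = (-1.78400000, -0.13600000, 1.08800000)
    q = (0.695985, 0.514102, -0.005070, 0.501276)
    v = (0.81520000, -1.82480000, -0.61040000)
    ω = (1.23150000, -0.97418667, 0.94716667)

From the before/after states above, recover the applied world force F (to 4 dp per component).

F = (1.9000, -3.1000, -1.3000)

Δv = v₁−v₀ = (0.01520000, -0.02480000, -0.01040000)
applied force F = (1.9000, -3.1000, -1.3000)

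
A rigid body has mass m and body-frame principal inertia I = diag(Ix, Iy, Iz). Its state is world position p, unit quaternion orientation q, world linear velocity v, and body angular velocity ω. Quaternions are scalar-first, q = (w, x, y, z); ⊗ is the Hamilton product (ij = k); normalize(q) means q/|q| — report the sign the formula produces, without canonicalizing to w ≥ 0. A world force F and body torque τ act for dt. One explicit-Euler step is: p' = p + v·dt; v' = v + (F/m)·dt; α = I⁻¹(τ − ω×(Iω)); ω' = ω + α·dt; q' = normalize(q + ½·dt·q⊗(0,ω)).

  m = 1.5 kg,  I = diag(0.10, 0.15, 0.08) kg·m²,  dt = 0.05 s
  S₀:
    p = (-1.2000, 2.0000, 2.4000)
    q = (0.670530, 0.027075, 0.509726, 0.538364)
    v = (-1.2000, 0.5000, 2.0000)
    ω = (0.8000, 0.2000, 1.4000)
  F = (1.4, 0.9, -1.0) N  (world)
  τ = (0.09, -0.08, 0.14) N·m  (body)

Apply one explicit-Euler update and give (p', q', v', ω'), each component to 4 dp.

gyro term ω×Iω = (-0.0196, 0.0224, 0.0080)
α = I⁻¹(τ − ω×Iω) = (1.0960, -0.6827, 1.6500)
new body rate ω' = (0.8548, 0.1659, 1.4825)
Hamilton product q⊗(0,ω) = (-0.8773148, 1.1423676, 0.5268922, 0.5363762)
q + ½dt·q⊗(0,ω), renormalized = (0.6481, 0.0556, 0.5225, 0.5513)
a = (0.9333, 0.6000, -0.6667)
new position p' = (-1.2600, 2.0250, 2.5000)
v + (F/m)dt = (-1.1533, 0.5300, 1.9667)

p' = (-1.2600, 2.0250, 2.5000)
q' = (0.6481, 0.0556, 0.5225, 0.5513)
v' = (-1.1533, 0.5300, 1.9667)
ω' = (0.8548, 0.1659, 1.4825)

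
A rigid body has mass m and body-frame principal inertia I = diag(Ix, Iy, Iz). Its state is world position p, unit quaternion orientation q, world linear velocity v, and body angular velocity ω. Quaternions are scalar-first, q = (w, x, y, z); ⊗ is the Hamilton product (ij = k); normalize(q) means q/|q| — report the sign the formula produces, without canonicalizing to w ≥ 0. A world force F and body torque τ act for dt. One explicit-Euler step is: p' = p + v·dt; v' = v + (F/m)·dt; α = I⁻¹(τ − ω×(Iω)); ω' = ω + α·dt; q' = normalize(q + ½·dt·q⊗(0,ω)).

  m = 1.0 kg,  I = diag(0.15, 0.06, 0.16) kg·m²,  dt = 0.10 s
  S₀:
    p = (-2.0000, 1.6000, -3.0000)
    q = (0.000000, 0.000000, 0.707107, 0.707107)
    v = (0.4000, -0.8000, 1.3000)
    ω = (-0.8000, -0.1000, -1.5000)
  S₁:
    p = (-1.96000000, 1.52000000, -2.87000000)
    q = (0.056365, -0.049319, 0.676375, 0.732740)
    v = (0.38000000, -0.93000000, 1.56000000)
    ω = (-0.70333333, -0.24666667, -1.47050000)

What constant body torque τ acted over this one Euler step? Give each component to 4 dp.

τ = (0.1600, -0.1000, 0.0400)

Δω = ω₁−ω₀ = (0.09666667, -0.14666667, 0.02950000)
gyro term ω₀×Iω₀ = (0.0150, -0.0120, -0.0072)
applied torque τ = (0.1600, -0.1000, 0.0400)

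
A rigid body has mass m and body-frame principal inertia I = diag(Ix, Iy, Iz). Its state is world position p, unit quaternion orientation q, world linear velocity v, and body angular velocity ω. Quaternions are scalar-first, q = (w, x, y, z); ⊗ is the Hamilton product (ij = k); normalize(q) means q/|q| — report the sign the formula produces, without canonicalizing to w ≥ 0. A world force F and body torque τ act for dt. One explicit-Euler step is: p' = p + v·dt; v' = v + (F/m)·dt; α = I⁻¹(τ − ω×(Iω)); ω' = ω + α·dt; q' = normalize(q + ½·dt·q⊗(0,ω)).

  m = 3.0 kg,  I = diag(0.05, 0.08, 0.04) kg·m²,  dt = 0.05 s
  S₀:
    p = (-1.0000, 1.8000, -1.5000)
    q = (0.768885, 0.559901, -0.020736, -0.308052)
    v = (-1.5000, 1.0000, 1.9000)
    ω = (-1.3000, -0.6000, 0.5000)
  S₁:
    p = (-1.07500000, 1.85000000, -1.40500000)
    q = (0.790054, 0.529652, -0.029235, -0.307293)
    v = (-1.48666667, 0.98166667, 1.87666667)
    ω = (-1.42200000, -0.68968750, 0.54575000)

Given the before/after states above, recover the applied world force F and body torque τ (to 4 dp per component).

ω₁ − ω₀ = (-0.12200000, -0.08968750, 0.04575000)
gyro term ω₀×Iω₀ = (0.0120, -0.0065, 0.0234)
I·α + gyro = (-0.1100, -0.1500, 0.0600)
Δv = v₁−v₀ = (0.01333333, -0.01833333, -0.02333333)
applied force F = (0.8000, -1.1000, -1.4000)

F = (0.8000, -1.1000, -1.4000)
τ = (-0.1100, -0.1500, 0.0600)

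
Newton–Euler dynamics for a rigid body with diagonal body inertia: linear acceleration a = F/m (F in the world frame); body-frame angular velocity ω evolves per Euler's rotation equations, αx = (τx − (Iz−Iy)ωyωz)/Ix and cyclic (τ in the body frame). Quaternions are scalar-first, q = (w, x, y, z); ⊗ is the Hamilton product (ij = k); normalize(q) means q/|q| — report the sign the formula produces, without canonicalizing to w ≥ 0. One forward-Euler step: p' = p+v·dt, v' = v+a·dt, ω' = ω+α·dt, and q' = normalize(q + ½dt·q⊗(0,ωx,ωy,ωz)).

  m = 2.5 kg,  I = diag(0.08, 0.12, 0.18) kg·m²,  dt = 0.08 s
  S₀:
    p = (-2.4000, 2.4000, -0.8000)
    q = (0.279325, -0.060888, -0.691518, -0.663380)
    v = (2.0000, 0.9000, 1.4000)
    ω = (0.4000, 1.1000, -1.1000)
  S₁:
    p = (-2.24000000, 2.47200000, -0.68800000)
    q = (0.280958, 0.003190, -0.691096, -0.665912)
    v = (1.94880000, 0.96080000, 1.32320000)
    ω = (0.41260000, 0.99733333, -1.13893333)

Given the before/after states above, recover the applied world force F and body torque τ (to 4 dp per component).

F = (-1.6000, 1.9000, -2.4000)
τ = (-0.0600, -0.1100, -0.0700)

Δω = ω₁−ω₀ = (0.01260000, -0.10266667, -0.03893333)
τ = I·(Δω/dt) + ω₀×(Iω₀) = (-0.0600, -0.1100, -0.0700)
velocity change Δv = (-0.05120000, 0.06080000, -0.07680000)
F = m·Δv/dt = (-1.6000, 1.9000, -2.4000)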